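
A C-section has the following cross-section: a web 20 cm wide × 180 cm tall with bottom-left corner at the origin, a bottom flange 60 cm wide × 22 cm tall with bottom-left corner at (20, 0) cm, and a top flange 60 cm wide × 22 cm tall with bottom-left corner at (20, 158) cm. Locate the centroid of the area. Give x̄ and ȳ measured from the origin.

web: A = 20 × 180 = 3600.00, centroid at (10.00, 90.00).
bottom flange: A = 60 × 22 = 1320.00, centroid at (50.00, 11.00).
top flange: A = 60 × 22 = 1320.00, centroid at (50.00, 169.00).
ΣA = 6240.00 cm²
ΣAx̄ = (3600.00)(10.00) + (1320.00)(50.00) + (1320.00)(50.00) = 168000.00 cm³
ΣAȳ = (3600.00)(90.00) + (1320.00)(11.00) + (1320.00)(169.00) = 561600.00 cm³
x̄ = 168000.00 / 6240.00 = 26.92 cm
ȳ = 561600.00 / 6240.00 = 90.00 cm

x̄ = 26.92 cm, ȳ = 90.00 cm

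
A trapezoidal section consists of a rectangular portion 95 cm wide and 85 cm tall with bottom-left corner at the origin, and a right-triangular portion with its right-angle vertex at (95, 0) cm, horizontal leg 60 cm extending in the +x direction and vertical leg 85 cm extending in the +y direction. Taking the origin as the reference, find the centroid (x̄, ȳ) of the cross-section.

Part | A | x̄ᵢ | ȳᵢ | A·x̄ᵢ | A·ȳᵢ
rectangular portion | 8075.00 | 47.50 | 42.50 | 383562.50 | 343187.50
triangular portion | 2550.00 | 115.00 | 28.33 | 293250.00 | 72250.00
Σ | 10625.00 |  |  | 676812.50 | 415437.50
x̄ = 676812.50 / 10625.00 = 63.70 cm
ȳ = 415437.50 / 10625.00 = 39.10 cm

x̄ = 63.70 cm, ȳ = 39.10 cm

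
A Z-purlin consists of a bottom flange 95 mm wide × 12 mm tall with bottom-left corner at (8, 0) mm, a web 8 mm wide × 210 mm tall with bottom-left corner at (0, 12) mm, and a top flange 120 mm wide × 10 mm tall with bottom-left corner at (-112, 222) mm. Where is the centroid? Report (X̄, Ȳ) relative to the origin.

X̄ = 1.89 mm, Ȳ = 118.36 mm

bottom flange: A = 95 × 12 = 1140.00, centroid at (55.50, 6.00).
web: A = 8 × 210 = 1680.00, centroid at (4.00, 117.00).
top flange: A = 120 × 10 = 1200.00, centroid at (-52.00, 227.00).
ΣA = 4020.00 mm²
ΣAX̄ = (1140.00)(55.50) + (1680.00)(4.00) + (1200.00)(-52.00) = 7590.00 mm³
ΣAȲ = (1140.00)(6.00) + (1680.00)(117.00) + (1200.00)(227.00) = 475800.00 mm³
X̄ = 7590.00 / 4020.00 = 1.89 mm
Ȳ = 475800.00 / 4020.00 = 118.36 mm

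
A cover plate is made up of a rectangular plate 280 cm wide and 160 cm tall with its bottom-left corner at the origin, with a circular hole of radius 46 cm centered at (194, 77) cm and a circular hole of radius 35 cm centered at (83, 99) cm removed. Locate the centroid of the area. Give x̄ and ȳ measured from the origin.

Part | A | x̄ᵢ | ȳᵢ | A·x̄ᵢ | A·ȳᵢ
plate | 44800.00 | 140.00 | 80.00 | 6272000.00 | 3584000.00
hole 1 | -6647.61 | 194.00 | 77.00 | -1289636.35 | -511865.97
hole 2 | -3848.45 | 83.00 | 99.00 | -319421.43 | -380996.65
Σ | 34303.94 |  |  | 4662942.22 | 2691137.38
x̄ = 4662942.22 / 34303.94 = 135.93 cm
ȳ = 2691137.38 / 34303.94 = 78.45 cm

x̄ = 135.93 cm, ȳ = 78.45 cm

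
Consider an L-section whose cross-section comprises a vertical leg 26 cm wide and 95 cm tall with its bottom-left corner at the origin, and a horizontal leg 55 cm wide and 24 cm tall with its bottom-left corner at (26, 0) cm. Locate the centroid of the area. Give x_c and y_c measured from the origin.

vertical leg: A = 26 × 95 = 2470.00, centroid at (13.00, 47.50).
horizontal leg: A = 55 × 24 = 1320.00, centroid at (53.50, 12.00).
ΣA = 3790.00 cm²
ΣAx_c = (2470.00)(13.00) + (1320.00)(53.50) = 102730.00 cm³
ΣAy_c = (2470.00)(47.50) + (1320.00)(12.00) = 133165.00 cm³
x_c = 102730.00 / 3790.00 = 27.11 cm
y_c = 133165.00 / 3790.00 = 35.14 cm

x_c = 27.11 cm, y_c = 35.14 cm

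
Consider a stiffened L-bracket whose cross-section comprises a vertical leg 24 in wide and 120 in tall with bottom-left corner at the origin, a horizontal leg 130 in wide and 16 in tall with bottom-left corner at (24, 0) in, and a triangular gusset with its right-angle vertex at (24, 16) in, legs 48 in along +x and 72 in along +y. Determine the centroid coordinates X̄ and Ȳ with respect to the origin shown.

X̄ = 43.18 in, Ȳ = 38.66 in

Part | A | x̄ᵢ | ȳᵢ | A·x̄ᵢ | A·ȳᵢ
vertical leg | 2880.00 | 12.00 | 60.00 | 34560.00 | 172800.00
horizontal leg | 2080.00 | 89.00 | 8.00 | 185120.00 | 16640.00
gusset | 1728.00 | 40.00 | 40.00 | 69120.00 | 69120.00
Σ | 6688.00 |  |  | 288800.00 | 258560.00
X̄ = 288800.00 / 6688.00 = 43.18 in
Ȳ = 258560.00 / 6688.00 = 38.66 in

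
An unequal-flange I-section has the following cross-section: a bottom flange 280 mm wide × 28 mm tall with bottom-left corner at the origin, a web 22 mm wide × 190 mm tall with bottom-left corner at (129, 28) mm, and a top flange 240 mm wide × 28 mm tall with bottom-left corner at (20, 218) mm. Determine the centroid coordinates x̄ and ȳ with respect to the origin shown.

bottom flange: A = 280 × 28 = 7840.00, centroid at (140.00, 14.00).
web: A = 22 × 190 = 4180.00, centroid at (140.00, 123.00).
top flange: A = 240 × 28 = 6720.00, centroid at (140.00, 232.00).
ΣA = 18740.00 mm², ΣAx̄ = 2623600.00 mm³, ΣAȳ = 2182940.00 mm³.
x̄ = 2623600.00/18740.00 = 140.00 mm; ȳ = 2182940.00/18740.00 = 116.49 mm.

x̄ = 140.00 mm, ȳ = 116.49 mm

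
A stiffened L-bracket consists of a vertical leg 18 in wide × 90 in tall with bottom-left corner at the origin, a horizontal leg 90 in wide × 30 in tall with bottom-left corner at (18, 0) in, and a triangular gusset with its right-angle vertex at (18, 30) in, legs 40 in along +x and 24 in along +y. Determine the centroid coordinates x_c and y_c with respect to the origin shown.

x_c = 41.61 in, y_c = 27.43 in

vertical leg: A = 18 × 90 = 1620.00, centroid at (9.00, 45.00).
horizontal leg: A = 90 × 30 = 2700.00, centroid at (63.00, 15.00).
gusset: A = ½·40·24 = 480.00, centroid at (31.33, 38.00).
ΣA = 4800.00 in², ΣAx_c = 199720.00 in³, ΣAy_c = 131640.00 in³.
x_c = 199720.00/4800.00 = 41.61 in; y_c = 131640.00/4800.00 = 27.43 in.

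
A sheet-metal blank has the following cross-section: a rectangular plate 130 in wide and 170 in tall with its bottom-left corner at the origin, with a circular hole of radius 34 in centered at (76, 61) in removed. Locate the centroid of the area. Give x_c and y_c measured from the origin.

Part | A | x̄ᵢ | ȳᵢ | A·x̄ᵢ | A·ȳᵢ
plate | 22100.00 | 65.00 | 85.00 | 1436500.00 | 1878500.00
hole | -3631.68 | 76.00 | 61.00 | -276007.76 | -221532.55
Σ | 18468.32 |  |  | 1160492.24 | 1656967.45
x_c = 1160492.24 / 18468.32 = 62.84 in
y_c = 1656967.45 / 18468.32 = 89.72 in

x_c = 62.84 in, y_c = 89.72 in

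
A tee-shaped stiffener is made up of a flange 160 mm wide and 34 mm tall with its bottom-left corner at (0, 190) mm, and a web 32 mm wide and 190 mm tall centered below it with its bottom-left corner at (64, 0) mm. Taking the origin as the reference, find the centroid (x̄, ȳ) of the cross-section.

web: A = 32 × 190 = 6080.00, centroid at (80.00, 95.00).
flange: A = 160 × 34 = 5440.00, centroid at (80.00, 207.00).
ΣA = 11520.00 mm²
ΣAx̄ = (6080.00)(80.00) + (5440.00)(80.00) = 921600.00 mm³
ΣAȳ = (6080.00)(95.00) + (5440.00)(207.00) = 1703680.00 mm³
x̄ = 921600.00 / 11520.00 = 80.00 mm
ȳ = 1703680.00 / 11520.00 = 147.89 mm

x̄ = 80.00 mm, ȳ = 147.89 mm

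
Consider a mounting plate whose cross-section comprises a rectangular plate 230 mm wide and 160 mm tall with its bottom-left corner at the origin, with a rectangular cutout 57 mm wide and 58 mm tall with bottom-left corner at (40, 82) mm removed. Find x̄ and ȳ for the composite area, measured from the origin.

plate: A = 230 × 160 = 36800.00, centroid at (115.00, 80.00).
hole: A = −(57 × 58) = -3306.00, centroid at (68.50, 111.00).
ΣA = 33494.00 mm²
ΣAx̄ = (36800.00)(115.00) + (-3306.00)(68.50) = 4005539.00 mm³
ΣAȳ = (36800.00)(80.00) + (-3306.00)(111.00) = 2577034.00 mm³
x̄ = 4005539.00 / 33494.00 = 119.59 mm
ȳ = 2577034.00 / 33494.00 = 76.94 mm

x̄ = 119.59 mm, ȳ = 76.94 mm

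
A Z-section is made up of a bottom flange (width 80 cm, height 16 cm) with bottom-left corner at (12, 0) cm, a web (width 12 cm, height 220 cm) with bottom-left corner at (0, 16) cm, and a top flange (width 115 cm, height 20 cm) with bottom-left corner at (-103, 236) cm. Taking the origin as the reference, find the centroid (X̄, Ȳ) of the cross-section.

bottom flange: A = 80 × 16 = 1280.00, centroid at (52.00, 8.00).
web: A = 12 × 220 = 2640.00, centroid at (6.00, 126.00).
top flange: A = 115 × 20 = 2300.00, centroid at (-45.50, 246.00).
ΣA = 6220.00 cm², ΣAX̄ = -22250.00 cm³, ΣAȲ = 908680.00 cm³.
X̄ = -22250.00/6220.00 = -3.58 cm; Ȳ = 908680.00/6220.00 = 146.09 cm.

X̄ = -3.58 cm, Ȳ = 146.09 cm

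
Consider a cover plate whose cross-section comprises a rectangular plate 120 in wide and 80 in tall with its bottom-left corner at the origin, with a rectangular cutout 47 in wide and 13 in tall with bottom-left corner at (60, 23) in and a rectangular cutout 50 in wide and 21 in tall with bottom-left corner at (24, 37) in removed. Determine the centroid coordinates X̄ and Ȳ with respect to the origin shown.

X̄ = 59.65 in, Ȳ = 39.82 in

plate: A = 120 × 80 = 9600.00, centroid at (60.00, 40.00).
hole 1: A = −(47 × 13) = -611.00, centroid at (83.50, 29.50).
hole 2: A = −(50 × 21) = -1050.00, centroid at (49.00, 47.50).
ΣA = 7939.00 in²
ΣAX̄ = (9600.00)(60.00) + (-611.00)(83.50) + (-1050.00)(49.00) = 473531.50 in³
ΣAȲ = (9600.00)(40.00) + (-611.00)(29.50) + (-1050.00)(47.50) = 316100.50 in³
X̄ = 473531.50 / 7939.00 = 59.65 in
Ȳ = 316100.50 / 7939.00 = 39.82 in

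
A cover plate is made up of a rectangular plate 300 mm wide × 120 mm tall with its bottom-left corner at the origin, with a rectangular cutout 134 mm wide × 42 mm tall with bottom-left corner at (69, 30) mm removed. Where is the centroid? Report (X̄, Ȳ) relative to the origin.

X̄ = 152.59 mm, Ȳ = 61.67 mm

plate: A = 300 × 120 = 36000.00, centroid at (150.00, 60.00).
hole: A = −(134 × 42) = -5628.00, centroid at (136.00, 51.00).
ΣA = 30372.00 mm²
ΣAX̄ = (36000.00)(150.00) + (-5628.00)(136.00) = 4634592.00 mm³
ΣAȲ = (36000.00)(60.00) + (-5628.00)(51.00) = 1872972.00 mm³
X̄ = 4634592.00 / 30372.00 = 152.59 mm
Ȳ = 1872972.00 / 30372.00 = 61.67 mm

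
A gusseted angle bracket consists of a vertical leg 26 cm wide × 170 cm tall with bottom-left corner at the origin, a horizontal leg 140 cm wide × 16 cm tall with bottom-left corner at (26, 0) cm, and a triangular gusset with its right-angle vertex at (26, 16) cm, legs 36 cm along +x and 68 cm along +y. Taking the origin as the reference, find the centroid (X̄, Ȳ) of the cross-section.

vertical leg: A = 26 × 170 = 4420.00, centroid at (13.00, 85.00).
horizontal leg: A = 140 × 16 = 2240.00, centroid at (96.00, 8.00).
gusset: A = ½·36·68 = 1224.00, centroid at (38.00, 38.67).
ΣA = 7884.00 cm², ΣAX̄ = 319012.00 cm³, ΣAȲ = 440948.00 cm³.
X̄ = 319012.00/7884.00 = 40.46 cm; Ȳ = 440948.00/7884.00 = 55.93 cm.

X̄ = 40.46 cm, Ȳ = 55.93 cm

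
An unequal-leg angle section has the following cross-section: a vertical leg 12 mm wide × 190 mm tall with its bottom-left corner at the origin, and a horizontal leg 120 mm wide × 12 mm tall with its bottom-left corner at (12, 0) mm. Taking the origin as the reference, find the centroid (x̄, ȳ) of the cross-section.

vertical leg: A = 12 × 190 = 2280.00, centroid at (6.00, 95.00).
horizontal leg: A = 120 × 12 = 1440.00, centroid at (72.00, 6.00).
ΣA = 3720.00 mm²
ΣAx̄ = (2280.00)(6.00) + (1440.00)(72.00) = 117360.00 mm³
ΣAȳ = (2280.00)(95.00) + (1440.00)(6.00) = 225240.00 mm³
x̄ = 117360.00 / 3720.00 = 31.55 mm
ȳ = 225240.00 / 3720.00 = 60.55 mm

x̄ = 31.55 mm, ȳ = 60.55 mm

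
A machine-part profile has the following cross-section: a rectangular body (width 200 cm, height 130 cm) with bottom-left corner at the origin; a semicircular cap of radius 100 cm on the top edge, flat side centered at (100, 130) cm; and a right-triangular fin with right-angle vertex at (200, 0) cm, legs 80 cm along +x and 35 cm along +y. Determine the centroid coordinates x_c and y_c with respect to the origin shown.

rectangular body: A = 200 × 130 = 26000.00, centroid at (100.00, 65.00).
semicircular top: A = ½π·100² = 15707.96, centroid at (100.00, 172.44).
triangular fin: A = ½·80·35 = 1400.00, centroid at (226.67, 11.67).
ΣA = 43107.96 cm², ΣAx_c = 4488129.66 cm³, ΣAy_c = 4415035.22 cm³.
x_c = 4488129.66/43107.96 = 104.11 cm; y_c = 4415035.22/43107.96 = 102.42 cm.

x_c = 104.11 cm, y_c = 102.42 cm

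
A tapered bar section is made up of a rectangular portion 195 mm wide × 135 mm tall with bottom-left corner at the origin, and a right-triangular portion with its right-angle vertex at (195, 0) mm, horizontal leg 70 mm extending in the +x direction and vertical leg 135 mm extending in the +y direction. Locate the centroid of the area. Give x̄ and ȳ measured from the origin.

rectangular portion: A = 195 × 135 = 26325.00, centroid at (97.50, 67.50).
triangular portion: A = ½·70·135 = 4725.00, centroid at (218.33, 45.00).
ΣA = 31050.00 mm²
ΣAx̄ = (26325.00)(97.50) + (4725.00)(218.33) = 3598312.50 mm³
ΣAȳ = (26325.00)(67.50) + (4725.00)(45.00) = 1989562.50 mm³
x̄ = 3598312.50 / 31050.00 = 115.89 mm
ȳ = 1989562.50 / 31050.00 = 64.08 mm

x̄ = 115.89 mm, ȳ = 64.08 mm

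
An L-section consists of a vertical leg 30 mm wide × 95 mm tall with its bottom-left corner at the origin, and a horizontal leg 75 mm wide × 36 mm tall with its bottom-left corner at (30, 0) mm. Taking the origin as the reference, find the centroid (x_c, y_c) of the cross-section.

x_c = 40.54 mm, y_c = 33.15 mm

Part | A | x̄ᵢ | ȳᵢ | A·x̄ᵢ | A·ȳᵢ
vertical leg | 2850.00 | 15.00 | 47.50 | 42750.00 | 135375.00
horizontal leg | 2700.00 | 67.50 | 18.00 | 182250.00 | 48600.00
Σ | 5550.00 |  |  | 225000.00 | 183975.00
x_c = 225000.00 / 5550.00 = 40.54 mm
y_c = 183975.00 / 5550.00 = 33.15 mm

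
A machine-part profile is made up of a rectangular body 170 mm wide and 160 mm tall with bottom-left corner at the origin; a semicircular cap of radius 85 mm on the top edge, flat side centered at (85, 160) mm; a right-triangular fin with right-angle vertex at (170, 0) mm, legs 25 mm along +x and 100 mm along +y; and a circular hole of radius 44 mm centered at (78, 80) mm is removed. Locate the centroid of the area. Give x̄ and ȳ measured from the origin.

x̄ = 89.72 mm, ȳ = 117.34 mm

Part | A | x̄ᵢ | ȳᵢ | A·x̄ᵢ | A·ȳᵢ
rectangular body | 27200.00 | 85.00 | 80.00 | 2312000.00 | 2176000.00
semicircular top | 11349.00 | 85.00 | 196.08 | 964665.29 | 2225257.22
triangular fin | 1250.00 | 178.33 | 33.33 | 222916.67 | 41666.67
hole | -6082.12 | 78.00 | 80.00 | -474405.62 | -486569.87
Σ | 33716.88 |  |  | 3025176.34 | 3956354.02
x̄ = 3025176.34 / 33716.88 = 89.72 mm
ȳ = 3956354.02 / 33716.88 = 117.34 mm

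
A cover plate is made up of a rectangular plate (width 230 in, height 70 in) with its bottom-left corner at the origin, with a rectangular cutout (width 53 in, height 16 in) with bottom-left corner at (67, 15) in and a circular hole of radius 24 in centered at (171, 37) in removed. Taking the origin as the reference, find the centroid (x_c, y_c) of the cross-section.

x_c = 108.82 in, y_c = 35.49 in

plate: A = 230 × 70 = 16100.00, centroid at (115.00, 35.00).
hole 1: A = −(53 × 16) = -848.00, centroid at (93.50, 23.00).
hole 2: A = −π·24² = -1809.56, centroid at (171.00, 37.00).
ΣA = 13442.44 in², ΣAx_c = 1462777.69 in³, ΣAy_c = 477042.38 in³.
x_c = 1462777.69/13442.44 = 108.82 in; y_c = 477042.38/13442.44 = 35.49 in.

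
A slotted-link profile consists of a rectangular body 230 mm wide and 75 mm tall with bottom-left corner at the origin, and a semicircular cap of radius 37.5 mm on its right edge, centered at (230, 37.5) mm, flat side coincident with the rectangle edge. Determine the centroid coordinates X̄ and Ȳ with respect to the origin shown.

X̄ = 129.86 mm, Ȳ = 37.50 mm

Part | A | x̄ᵢ | ȳᵢ | A·x̄ᵢ | A·ȳᵢ
rectangular body | 17250.00 | 115.00 | 37.50 | 1983750.00 | 646875.00
semicircular end | 2208.93 | 245.92 | 37.50 | 543210.69 | 82834.96
Σ | 19458.93 |  |  | 2526960.69 | 729709.96
X̄ = 2526960.69 / 19458.93 = 129.86 mm
Ȳ = 729709.96 / 19458.93 = 37.50 mm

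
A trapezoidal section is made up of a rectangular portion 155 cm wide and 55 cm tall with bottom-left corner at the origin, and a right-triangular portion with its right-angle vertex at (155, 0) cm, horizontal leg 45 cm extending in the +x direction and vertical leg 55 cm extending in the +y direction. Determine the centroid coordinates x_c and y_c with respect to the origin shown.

rectangular portion: A = 155 × 55 = 8525.00, centroid at (77.50, 27.50).
triangular portion: A = ½·45·55 = 1237.50, centroid at (170.00, 18.33).
ΣA = 9762.50 cm², ΣAx_c = 871062.50 cm³, ΣAy_c = 257125.00 cm³.
x_c = 871062.50/9762.50 = 89.23 cm; y_c = 257125.00/9762.50 = 26.34 cm.

x_c = 89.23 cm, y_c = 26.34 cm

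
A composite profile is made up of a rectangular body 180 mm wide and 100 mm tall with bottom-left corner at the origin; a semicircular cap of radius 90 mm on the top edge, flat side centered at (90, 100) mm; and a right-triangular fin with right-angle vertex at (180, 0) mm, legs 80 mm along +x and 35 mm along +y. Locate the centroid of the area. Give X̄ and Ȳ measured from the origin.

X̄ = 95.08 mm, Ȳ = 83.26 mm

Part | A | x̄ᵢ | ȳᵢ | A·x̄ᵢ | A·ȳᵢ
rectangular body | 18000.00 | 90.00 | 50.00 | 1620000.00 | 900000.00
semicircular top | 12723.45 | 90.00 | 138.20 | 1145110.52 | 1758345.02
triangular fin | 1400.00 | 206.67 | 11.67 | 289333.33 | 16333.33
Σ | 32123.45 |  |  | 3054443.86 | 2674678.36
X̄ = 3054443.86 / 32123.45 = 95.08 mm
Ȳ = 2674678.36 / 32123.45 = 83.26 mm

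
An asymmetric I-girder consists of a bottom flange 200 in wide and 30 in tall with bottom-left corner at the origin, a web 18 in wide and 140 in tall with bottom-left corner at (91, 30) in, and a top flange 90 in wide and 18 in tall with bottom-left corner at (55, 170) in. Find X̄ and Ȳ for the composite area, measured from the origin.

X̄ = 100.00 in, Ȳ = 62.33 in

bottom flange: A = 200 × 30 = 6000.00, centroid at (100.00, 15.00).
web: A = 18 × 140 = 2520.00, centroid at (100.00, 100.00).
top flange: A = 90 × 18 = 1620.00, centroid at (100.00, 179.00).
ΣA = 10140.00 in², ΣAX̄ = 1014000.00 in³, ΣAȲ = 631980.00 in³.
X̄ = 1014000.00/10140.00 = 100.00 in; Ȳ = 631980.00/10140.00 = 62.33 in.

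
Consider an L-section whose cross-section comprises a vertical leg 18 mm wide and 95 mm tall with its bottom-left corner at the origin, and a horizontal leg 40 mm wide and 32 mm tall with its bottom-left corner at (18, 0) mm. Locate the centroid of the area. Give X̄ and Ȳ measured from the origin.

vertical leg: A = 18 × 95 = 1710.00, centroid at (9.00, 47.50).
horizontal leg: A = 40 × 32 = 1280.00, centroid at (38.00, 16.00).
ΣA = 2990.00 mm²
ΣAX̄ = (1710.00)(9.00) + (1280.00)(38.00) = 64030.00 mm³
ΣAȲ = (1710.00)(47.50) + (1280.00)(16.00) = 101705.00 mm³
X̄ = 64030.00 / 2990.00 = 21.41 mm
Ȳ = 101705.00 / 2990.00 = 34.02 mm

X̄ = 21.41 mm, Ȳ = 34.02 mm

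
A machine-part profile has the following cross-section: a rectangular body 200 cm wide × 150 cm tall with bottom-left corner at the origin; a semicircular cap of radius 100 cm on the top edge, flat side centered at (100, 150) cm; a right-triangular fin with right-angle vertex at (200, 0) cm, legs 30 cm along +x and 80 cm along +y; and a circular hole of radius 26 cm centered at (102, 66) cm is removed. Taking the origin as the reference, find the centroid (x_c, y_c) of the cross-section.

rectangular body: A = 200 × 150 = 30000.00, centroid at (100.00, 75.00).
semicircular top: A = ½π·100² = 15707.96, centroid at (100.00, 192.44).
triangular fin: A = ½·30·80 = 1200.00, centroid at (210.00, 26.67).
hole: A = −π·26² = -2123.72, centroid at (102.00, 66.00).
ΣA = 44784.25 cm², ΣAx_c = 4606177.23 cm³, ΣAy_c = 5164695.86 cm³.
x_c = 4606177.23/44784.25 = 102.85 cm; y_c = 5164695.86/44784.25 = 115.32 cm.

x_c = 102.85 cm, y_c = 115.32 cm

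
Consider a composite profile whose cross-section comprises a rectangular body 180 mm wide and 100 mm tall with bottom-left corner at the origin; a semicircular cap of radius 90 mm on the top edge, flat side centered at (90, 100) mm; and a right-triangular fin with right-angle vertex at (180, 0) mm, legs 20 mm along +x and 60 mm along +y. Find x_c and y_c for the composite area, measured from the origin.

x_c = 91.85 mm, y_c = 85.25 mm

rectangular body: A = 180 × 100 = 18000.00, centroid at (90.00, 50.00).
semicircular top: A = ½π·90² = 12723.45, centroid at (90.00, 138.20).
triangular fin: A = ½·20·60 = 600.00, centroid at (186.67, 20.00).
ΣA = 31323.45 mm²
ΣAx_c = (18000.00)(90.00) + (12723.45)(90.00) + (600.00)(186.67) = 2877110.52 mm³
ΣAy_c = (18000.00)(50.00) + (12723.45)(138.20) + (600.00)(20.00) = 2670345.02 mm³
x_c = 2877110.52 / 31323.45 = 91.85 mm
y_c = 2670345.02 / 31323.45 = 85.25 mm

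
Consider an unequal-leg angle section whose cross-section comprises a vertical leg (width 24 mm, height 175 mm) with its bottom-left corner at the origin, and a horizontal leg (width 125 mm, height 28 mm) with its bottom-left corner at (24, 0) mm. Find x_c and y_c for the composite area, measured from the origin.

x_c = 45.86 mm, y_c = 54.09 mm

vertical leg: A = 24 × 175 = 4200.00, centroid at (12.00, 87.50).
horizontal leg: A = 125 × 28 = 3500.00, centroid at (86.50, 14.00).
ΣA = 7700.00 mm²
ΣAx_c = (4200.00)(12.00) + (3500.00)(86.50) = 353150.00 mm³
ΣAy_c = (4200.00)(87.50) + (3500.00)(14.00) = 416500.00 mm³
x_c = 353150.00 / 7700.00 = 45.86 mm
y_c = 416500.00 / 7700.00 = 54.09 mm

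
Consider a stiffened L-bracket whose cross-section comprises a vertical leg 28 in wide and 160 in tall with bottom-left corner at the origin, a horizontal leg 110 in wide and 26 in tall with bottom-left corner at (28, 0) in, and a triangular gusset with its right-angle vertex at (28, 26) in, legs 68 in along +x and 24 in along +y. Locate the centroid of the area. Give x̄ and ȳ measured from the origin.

vertical leg: A = 28 × 160 = 4480.00, centroid at (14.00, 80.00).
horizontal leg: A = 110 × 26 = 2860.00, centroid at (83.00, 13.00).
gusset: A = ½·68·24 = 816.00, centroid at (50.67, 34.00).
ΣA = 8156.00 in²
ΣAx̄ = (4480.00)(14.00) + (2860.00)(83.00) + (816.00)(50.67) = 341444.00 in³
ΣAȳ = (4480.00)(80.00) + (2860.00)(13.00) + (816.00)(34.00) = 423324.00 in³
x̄ = 341444.00 / 8156.00 = 41.86 in
ȳ = 423324.00 / 8156.00 = 51.90 in

x̄ = 41.86 in, ȳ = 51.90 in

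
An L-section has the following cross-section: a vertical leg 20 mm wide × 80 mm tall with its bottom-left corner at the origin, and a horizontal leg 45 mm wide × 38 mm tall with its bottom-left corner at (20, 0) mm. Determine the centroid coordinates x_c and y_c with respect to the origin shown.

Part | A | x̄ᵢ | ȳᵢ | A·x̄ᵢ | A·ȳᵢ
vertical leg | 1600.00 | 10.00 | 40.00 | 16000.00 | 64000.00
horizontal leg | 1710.00 | 42.50 | 19.00 | 72675.00 | 32490.00
Σ | 3310.00 |  |  | 88675.00 | 96490.00
x_c = 88675.00 / 3310.00 = 26.79 mm
y_c = 96490.00 / 3310.00 = 29.15 mm

x_c = 26.79 mm, y_c = 29.15 mm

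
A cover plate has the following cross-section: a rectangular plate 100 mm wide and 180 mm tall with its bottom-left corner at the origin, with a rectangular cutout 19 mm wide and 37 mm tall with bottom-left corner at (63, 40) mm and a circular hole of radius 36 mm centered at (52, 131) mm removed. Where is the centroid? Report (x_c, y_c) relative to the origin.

x_c = 48.19 mm, y_c = 79.05 mm

plate: A = 100 × 180 = 18000.00, centroid at (50.00, 90.00).
hole 1: A = −(19 × 37) = -703.00, centroid at (72.50, 58.50).
hole 2: A = −π·36² = -4071.50, centroid at (52.00, 131.00).
ΣA = 13225.50 mm², ΣAx_c = 637314.29 mm³, ΣAy_c = 1045507.47 mm³.
x_c = 637314.29/13225.50 = 48.19 mm; y_c = 1045507.47/13225.50 = 79.05 mm.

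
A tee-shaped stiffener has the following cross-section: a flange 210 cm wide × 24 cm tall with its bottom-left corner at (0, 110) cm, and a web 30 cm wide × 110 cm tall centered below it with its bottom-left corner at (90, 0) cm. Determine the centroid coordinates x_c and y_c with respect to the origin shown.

web: A = 30 × 110 = 3300.00, centroid at (105.00, 55.00).
flange: A = 210 × 24 = 5040.00, centroid at (105.00, 122.00).
ΣA = 8340.00 cm²
ΣAx_c = (3300.00)(105.00) + (5040.00)(105.00) = 875700.00 cm³
ΣAy_c = (3300.00)(55.00) + (5040.00)(122.00) = 796380.00 cm³
x_c = 875700.00 / 8340.00 = 105.00 cm
y_c = 796380.00 / 8340.00 = 95.49 cm

x_c = 105.00 cm, y_c = 95.49 cm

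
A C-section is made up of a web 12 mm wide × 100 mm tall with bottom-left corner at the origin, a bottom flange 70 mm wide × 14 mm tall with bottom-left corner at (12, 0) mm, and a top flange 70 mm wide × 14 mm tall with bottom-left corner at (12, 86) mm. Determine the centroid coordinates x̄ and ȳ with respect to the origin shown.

x̄ = 31.43 mm, ȳ = 50.00 mm

web: A = 12 × 100 = 1200.00, centroid at (6.00, 50.00).
bottom flange: A = 70 × 14 = 980.00, centroid at (47.00, 7.00).
top flange: A = 70 × 14 = 980.00, centroid at (47.00, 93.00).
ΣA = 3160.00 mm²
ΣAx̄ = (1200.00)(6.00) + (980.00)(47.00) + (980.00)(47.00) = 99320.00 mm³
ΣAȳ = (1200.00)(50.00) + (980.00)(7.00) + (980.00)(93.00) = 158000.00 mm³
x̄ = 99320.00 / 3160.00 = 31.43 mm
ȳ = 158000.00 / 3160.00 = 50.00 mm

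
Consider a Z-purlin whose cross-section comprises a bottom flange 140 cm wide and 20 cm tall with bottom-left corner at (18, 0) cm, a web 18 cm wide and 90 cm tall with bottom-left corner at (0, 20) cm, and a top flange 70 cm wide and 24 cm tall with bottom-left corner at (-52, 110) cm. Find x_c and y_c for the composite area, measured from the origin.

bottom flange: A = 140 × 20 = 2800.00, centroid at (88.00, 10.00).
web: A = 18 × 90 = 1620.00, centroid at (9.00, 65.00).
top flange: A = 70 × 24 = 1680.00, centroid at (-17.00, 122.00).
ΣA = 6100.00 cm²
ΣAx_c = (2800.00)(88.00) + (1620.00)(9.00) + (1680.00)(-17.00) = 232420.00 cm³
ΣAy_c = (2800.00)(10.00) + (1620.00)(65.00) + (1680.00)(122.00) = 338260.00 cm³
x_c = 232420.00 / 6100.00 = 38.10 cm
y_c = 338260.00 / 6100.00 = 55.45 cm

x_c = 38.10 cm, y_c = 55.45 cm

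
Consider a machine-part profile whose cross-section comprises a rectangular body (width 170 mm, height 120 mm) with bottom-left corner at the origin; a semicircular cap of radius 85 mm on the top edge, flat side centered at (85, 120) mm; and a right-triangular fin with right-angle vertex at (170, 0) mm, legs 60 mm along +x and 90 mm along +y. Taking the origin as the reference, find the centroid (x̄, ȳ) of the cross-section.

rectangular body: A = 170 × 120 = 20400.00, centroid at (85.00, 60.00).
semicircular top: A = ½π·85² = 11349.00, centroid at (85.00, 156.08).
triangular fin: A = ½·60·90 = 2700.00, centroid at (190.00, 30.00).
ΣA = 34449.00 mm²
ΣAx̄ = (20400.00)(85.00) + (11349.00)(85.00) + (2700.00)(190.00) = 3211665.29 mm³
ΣAȳ = (20400.00)(60.00) + (11349.00)(156.08) + (2700.00)(30.00) = 3076297.08 mm³
x̄ = 3211665.29 / 34449.00 = 93.23 mm
ȳ = 3076297.08 / 34449.00 = 89.30 mm

x̄ = 93.23 mm, ȳ = 89.30 mm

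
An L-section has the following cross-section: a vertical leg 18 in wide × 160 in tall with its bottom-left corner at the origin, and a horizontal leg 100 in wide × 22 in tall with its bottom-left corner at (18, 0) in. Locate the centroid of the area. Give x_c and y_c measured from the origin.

x_c = 34.55 in, y_c = 50.12 in

vertical leg: A = 18 × 160 = 2880.00, centroid at (9.00, 80.00).
horizontal leg: A = 100 × 22 = 2200.00, centroid at (68.00, 11.00).
ΣA = 5080.00 in²
ΣAx_c = (2880.00)(9.00) + (2200.00)(68.00) = 175520.00 in³
ΣAy_c = (2880.00)(80.00) + (2200.00)(11.00) = 254600.00 in³
x_c = 175520.00 / 5080.00 = 34.55 in
y_c = 254600.00 / 5080.00 = 50.12 in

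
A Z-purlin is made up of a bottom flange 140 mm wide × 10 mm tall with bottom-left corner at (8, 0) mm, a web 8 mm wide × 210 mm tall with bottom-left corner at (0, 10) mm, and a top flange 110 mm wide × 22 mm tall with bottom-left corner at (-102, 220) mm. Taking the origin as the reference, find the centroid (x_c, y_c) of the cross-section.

Part | A | x̄ᵢ | ȳᵢ | A·x̄ᵢ | A·ȳᵢ
bottom flange | 1400.00 | 78.00 | 5.00 | 109200.00 | 7000.00
web | 1680.00 | 4.00 | 115.00 | 6720.00 | 193200.00
top flange | 2420.00 | -47.00 | 231.00 | -113740.00 | 559020.00
Σ | 5500.00 |  |  | 2180.00 | 759220.00
x_c = 2180.00 / 5500.00 = 0.40 mm
y_c = 759220.00 / 5500.00 = 138.04 mm

x_c = 0.40 mm, y_c = 138.04 mm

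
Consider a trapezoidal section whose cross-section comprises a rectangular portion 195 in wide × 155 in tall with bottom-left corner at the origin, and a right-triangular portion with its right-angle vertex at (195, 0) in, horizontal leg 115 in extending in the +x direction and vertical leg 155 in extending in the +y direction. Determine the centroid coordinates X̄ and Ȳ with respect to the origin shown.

rectangular portion: A = 195 × 155 = 30225.00, centroid at (97.50, 77.50).
triangular portion: A = ½·115·155 = 8912.50, centroid at (233.33, 51.67).
ΣA = 39137.50 in²
ΣAX̄ = (30225.00)(97.50) + (8912.50)(233.33) = 5026520.83 in³
ΣAȲ = (30225.00)(77.50) + (8912.50)(51.67) = 2802916.67 in³
X̄ = 5026520.83 / 39137.50 = 128.43 in
Ȳ = 2802916.67 / 39137.50 = 71.62 in

X̄ = 128.43 in, Ȳ = 71.62 in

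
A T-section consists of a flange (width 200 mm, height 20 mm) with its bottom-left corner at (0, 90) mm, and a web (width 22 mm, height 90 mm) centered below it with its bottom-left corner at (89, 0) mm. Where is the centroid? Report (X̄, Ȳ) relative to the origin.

X̄ = 100.00 mm, Ȳ = 81.79 mm

web: A = 22 × 90 = 1980.00, centroid at (100.00, 45.00).
flange: A = 200 × 20 = 4000.00, centroid at (100.00, 100.00).
ΣA = 5980.00 mm², ΣAX̄ = 598000.00 mm³, ΣAȲ = 489100.00 mm³.
X̄ = 598000.00/5980.00 = 100.00 mm; Ȳ = 489100.00/5980.00 = 81.79 mm.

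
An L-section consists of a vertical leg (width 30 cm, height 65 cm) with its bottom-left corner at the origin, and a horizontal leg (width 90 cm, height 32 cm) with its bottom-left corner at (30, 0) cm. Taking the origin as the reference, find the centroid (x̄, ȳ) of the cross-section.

x̄ = 50.78 cm, ȳ = 22.66 cm

Part | A | x̄ᵢ | ȳᵢ | A·x̄ᵢ | A·ȳᵢ
vertical leg | 1950.00 | 15.00 | 32.50 | 29250.00 | 63375.00
horizontal leg | 2880.00 | 75.00 | 16.00 | 216000.00 | 46080.00
Σ | 4830.00 |  |  | 245250.00 | 109455.00
x̄ = 245250.00 / 4830.00 = 50.78 cm
ȳ = 109455.00 / 4830.00 = 22.66 cm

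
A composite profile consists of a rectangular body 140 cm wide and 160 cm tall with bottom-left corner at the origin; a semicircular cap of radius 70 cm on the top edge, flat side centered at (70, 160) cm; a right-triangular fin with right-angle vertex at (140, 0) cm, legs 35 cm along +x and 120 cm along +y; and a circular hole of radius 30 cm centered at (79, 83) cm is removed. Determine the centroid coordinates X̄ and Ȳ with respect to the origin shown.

X̄ = 74.97 cm, Ȳ = 105.60 cm

Part | A | x̄ᵢ | ȳᵢ | A·x̄ᵢ | A·ȳᵢ
rectangular body | 22400.00 | 70.00 | 80.00 | 1568000.00 | 1792000.00
semicircular top | 7696.90 | 70.00 | 189.71 | 538783.14 | 1460170.99
triangular fin | 2100.00 | 151.67 | 40.00 | 318500.00 | 84000.00
hole | -2827.43 | 79.00 | 83.00 | -223367.24 | -234676.97
Σ | 29369.47 |  |  | 2201915.90 | 3101494.02
X̄ = 2201915.90 / 29369.47 = 74.97 cm
Ȳ = 3101494.02 / 29369.47 = 105.60 cm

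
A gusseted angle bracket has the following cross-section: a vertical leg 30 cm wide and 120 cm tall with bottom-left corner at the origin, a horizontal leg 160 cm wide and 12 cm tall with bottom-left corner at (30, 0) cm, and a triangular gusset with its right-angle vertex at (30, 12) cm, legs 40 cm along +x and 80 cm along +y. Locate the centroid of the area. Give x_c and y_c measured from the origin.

x_c = 46.99 cm, y_c = 40.64 cm

vertical leg: A = 30 × 120 = 3600.00, centroid at (15.00, 60.00).
horizontal leg: A = 160 × 12 = 1920.00, centroid at (110.00, 6.00).
gusset: A = ½·40·80 = 1600.00, centroid at (43.33, 38.67).
ΣA = 7120.00 cm², ΣAx_c = 334533.33 cm³, ΣAy_c = 289386.67 cm³.
x_c = 334533.33/7120.00 = 46.99 cm; y_c = 289386.67/7120.00 = 40.64 cm.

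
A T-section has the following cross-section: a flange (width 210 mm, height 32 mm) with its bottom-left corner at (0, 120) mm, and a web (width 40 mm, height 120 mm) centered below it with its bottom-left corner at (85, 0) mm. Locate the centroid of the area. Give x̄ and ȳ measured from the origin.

web: A = 40 × 120 = 4800.00, centroid at (105.00, 60.00).
flange: A = 210 × 32 = 6720.00, centroid at (105.00, 136.00).
ΣA = 11520.00 mm²
ΣAx̄ = (4800.00)(105.00) + (6720.00)(105.00) = 1209600.00 mm³
ΣAȳ = (4800.00)(60.00) + (6720.00)(136.00) = 1201920.00 mm³
x̄ = 1209600.00 / 11520.00 = 105.00 mm
ȳ = 1201920.00 / 11520.00 = 104.33 mm

x̄ = 105.00 mm, ȳ = 104.33 mm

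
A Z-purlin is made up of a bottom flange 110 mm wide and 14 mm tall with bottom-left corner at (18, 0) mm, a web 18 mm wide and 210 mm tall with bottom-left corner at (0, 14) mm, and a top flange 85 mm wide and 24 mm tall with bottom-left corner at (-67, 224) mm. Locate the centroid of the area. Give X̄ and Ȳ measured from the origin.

Part | A | x̄ᵢ | ȳᵢ | A·x̄ᵢ | A·ȳᵢ
bottom flange | 1540.00 | 73.00 | 7.00 | 112420.00 | 10780.00
web | 3780.00 | 9.00 | 119.00 | 34020.00 | 449820.00
top flange | 2040.00 | -24.50 | 236.00 | -49980.00 | 481440.00
Σ | 7360.00 |  |  | 96460.00 | 942040.00
X̄ = 96460.00 / 7360.00 = 13.11 mm
Ȳ = 942040.00 / 7360.00 = 127.99 mm

X̄ = 13.11 mm, Ȳ = 127.99 mm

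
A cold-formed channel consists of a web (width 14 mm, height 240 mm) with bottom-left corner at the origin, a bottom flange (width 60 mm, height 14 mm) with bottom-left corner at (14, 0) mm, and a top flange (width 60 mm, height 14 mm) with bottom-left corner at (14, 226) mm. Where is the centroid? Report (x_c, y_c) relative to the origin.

x_c = 19.33 mm, y_c = 120.00 mm

Part | A | x̄ᵢ | ȳᵢ | A·x̄ᵢ | A·ȳᵢ
web | 3360.00 | 7.00 | 120.00 | 23520.00 | 403200.00
bottom flange | 840.00 | 44.00 | 7.00 | 36960.00 | 5880.00
top flange | 840.00 | 44.00 | 233.00 | 36960.00 | 195720.00
Σ | 5040.00 |  |  | 97440.00 | 604800.00
x_c = 97440.00 / 5040.00 = 19.33 mm
y_c = 604800.00 / 5040.00 = 120.00 mm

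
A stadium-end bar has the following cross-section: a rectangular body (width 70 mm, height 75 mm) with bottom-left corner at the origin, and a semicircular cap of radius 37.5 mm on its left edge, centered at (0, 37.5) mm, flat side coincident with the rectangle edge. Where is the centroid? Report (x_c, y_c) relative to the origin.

x_c = 19.92 mm, y_c = 37.50 mm

Part | A | x̄ᵢ | ȳᵢ | A·x̄ᵢ | A·ȳᵢ
rectangular body | 5250.00 | 35.00 | 37.50 | 183750.00 | 196875.00
semicircular end | 2208.93 | -15.92 | 37.50 | -35156.25 | 82834.96
Σ | 7458.93 |  |  | 148593.75 | 279709.96
x_c = 148593.75 / 7458.93 = 19.92 mm
y_c = 279709.96 / 7458.93 = 37.50 mm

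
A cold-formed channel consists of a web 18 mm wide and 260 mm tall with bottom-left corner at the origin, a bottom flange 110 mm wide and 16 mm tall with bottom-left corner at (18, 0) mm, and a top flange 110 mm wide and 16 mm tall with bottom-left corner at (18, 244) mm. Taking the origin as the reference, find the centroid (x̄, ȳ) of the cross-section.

Part | A | x̄ᵢ | ȳᵢ | A·x̄ᵢ | A·ȳᵢ
web | 4680.00 | 9.00 | 130.00 | 42120.00 | 608400.00
bottom flange | 1760.00 | 73.00 | 8.00 | 128480.00 | 14080.00
top flange | 1760.00 | 73.00 | 252.00 | 128480.00 | 443520.00
Σ | 8200.00 |  |  | 299080.00 | 1066000.00
x̄ = 299080.00 / 8200.00 = 36.47 mm
ȳ = 1066000.00 / 8200.00 = 130.00 mm

x̄ = 36.47 mm, ȳ = 130.00 mm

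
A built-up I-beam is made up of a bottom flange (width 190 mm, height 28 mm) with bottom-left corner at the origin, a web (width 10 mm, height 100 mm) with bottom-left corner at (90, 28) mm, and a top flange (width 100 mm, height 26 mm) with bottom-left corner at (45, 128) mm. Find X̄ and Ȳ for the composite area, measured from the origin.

X̄ = 95.00 mm, Ȳ = 58.19 mm

bottom flange: A = 190 × 28 = 5320.00, centroid at (95.00, 14.00).
web: A = 10 × 100 = 1000.00, centroid at (95.00, 78.00).
top flange: A = 100 × 26 = 2600.00, centroid at (95.00, 141.00).
ΣA = 8920.00 mm², ΣAX̄ = 847400.00 mm³, ΣAȲ = 519080.00 mm³.
X̄ = 847400.00/8920.00 = 95.00 mm; Ȳ = 519080.00/8920.00 = 58.19 mm.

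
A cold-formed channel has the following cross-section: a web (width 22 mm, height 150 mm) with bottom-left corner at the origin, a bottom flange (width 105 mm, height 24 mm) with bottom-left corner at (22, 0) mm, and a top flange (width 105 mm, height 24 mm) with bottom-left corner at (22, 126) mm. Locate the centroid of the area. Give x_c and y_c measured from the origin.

x_c = 49.37 mm, y_c = 75.00 mm

web: A = 22 × 150 = 3300.00, centroid at (11.00, 75.00).
bottom flange: A = 105 × 24 = 2520.00, centroid at (74.50, 12.00).
top flange: A = 105 × 24 = 2520.00, centroid at (74.50, 138.00).
ΣA = 8340.00 mm²
ΣAx_c = (3300.00)(11.00) + (2520.00)(74.50) + (2520.00)(74.50) = 411780.00 mm³
ΣAy_c = (3300.00)(75.00) + (2520.00)(12.00) + (2520.00)(138.00) = 625500.00 mm³
x_c = 411780.00 / 8340.00 = 49.37 mm
y_c = 625500.00 / 8340.00 = 75.00 mm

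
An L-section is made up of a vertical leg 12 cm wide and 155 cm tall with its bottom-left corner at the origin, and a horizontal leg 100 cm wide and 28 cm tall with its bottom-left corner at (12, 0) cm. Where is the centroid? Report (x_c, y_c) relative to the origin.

Part | A | x̄ᵢ | ȳᵢ | A·x̄ᵢ | A·ȳᵢ
vertical leg | 1860.00 | 6.00 | 77.50 | 11160.00 | 144150.00
horizontal leg | 2800.00 | 62.00 | 14.00 | 173600.00 | 39200.00
Σ | 4660.00 |  |  | 184760.00 | 183350.00
x_c = 184760.00 / 4660.00 = 39.65 cm
y_c = 183350.00 / 4660.00 = 39.35 cm

x_c = 39.65 cm, y_c = 39.35 cm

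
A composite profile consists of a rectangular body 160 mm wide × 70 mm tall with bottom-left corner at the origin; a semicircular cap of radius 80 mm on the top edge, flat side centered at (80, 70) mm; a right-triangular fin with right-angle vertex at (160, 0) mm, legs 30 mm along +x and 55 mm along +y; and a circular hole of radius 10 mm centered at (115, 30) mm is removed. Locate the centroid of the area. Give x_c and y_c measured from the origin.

rectangular body: A = 160 × 70 = 11200.00, centroid at (80.00, 35.00).
semicircular top: A = ½π·80² = 10053.10, centroid at (80.00, 103.95).
triangular fin: A = ½·30·55 = 825.00, centroid at (170.00, 18.33).
hole: A = −π·10² = -314.16, centroid at (115.00, 30.00).
ΣA = 21763.94 mm², ΣAx_c = 1804369.40 mm³, ΣAy_c = 1442750.31 mm³.
x_c = 1804369.40/21763.94 = 82.91 mm; y_c = 1442750.31/21763.94 = 66.29 mm.

x_c = 82.91 mm, y_c = 66.29 mm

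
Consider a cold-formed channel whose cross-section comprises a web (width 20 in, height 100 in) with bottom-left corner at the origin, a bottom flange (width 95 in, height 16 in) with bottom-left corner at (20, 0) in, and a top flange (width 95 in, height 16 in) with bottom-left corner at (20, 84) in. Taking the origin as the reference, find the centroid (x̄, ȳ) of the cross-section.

x̄ = 44.68 in, ȳ = 50.00 in

web: A = 20 × 100 = 2000.00, centroid at (10.00, 50.00).
bottom flange: A = 95 × 16 = 1520.00, centroid at (67.50, 8.00).
top flange: A = 95 × 16 = 1520.00, centroid at (67.50, 92.00).
ΣA = 5040.00 in²
ΣAx̄ = (2000.00)(10.00) + (1520.00)(67.50) + (1520.00)(67.50) = 225200.00 in³
ΣAȳ = (2000.00)(50.00) + (1520.00)(8.00) + (1520.00)(92.00) = 252000.00 in³
x̄ = 225200.00 / 5040.00 = 44.68 in
ȳ = 252000.00 / 5040.00 = 50.00 in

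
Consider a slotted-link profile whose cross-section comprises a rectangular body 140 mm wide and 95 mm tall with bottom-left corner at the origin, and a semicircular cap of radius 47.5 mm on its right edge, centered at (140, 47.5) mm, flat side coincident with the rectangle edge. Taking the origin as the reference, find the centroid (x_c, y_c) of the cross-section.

x_c = 88.97 mm, y_c = 47.50 mm

Part | A | x̄ᵢ | ȳᵢ | A·x̄ᵢ | A·ȳᵢ
rectangular body | 13300.00 | 70.00 | 47.50 | 931000.00 | 631750.00
semicircular end | 3544.11 | 160.16 | 47.50 | 567623.21 | 168345.19
Σ | 16844.11 |  |  | 1498623.21 | 800095.19
x_c = 1498623.21 / 16844.11 = 88.97 mm
y_c = 800095.19 / 16844.11 = 47.50 mm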